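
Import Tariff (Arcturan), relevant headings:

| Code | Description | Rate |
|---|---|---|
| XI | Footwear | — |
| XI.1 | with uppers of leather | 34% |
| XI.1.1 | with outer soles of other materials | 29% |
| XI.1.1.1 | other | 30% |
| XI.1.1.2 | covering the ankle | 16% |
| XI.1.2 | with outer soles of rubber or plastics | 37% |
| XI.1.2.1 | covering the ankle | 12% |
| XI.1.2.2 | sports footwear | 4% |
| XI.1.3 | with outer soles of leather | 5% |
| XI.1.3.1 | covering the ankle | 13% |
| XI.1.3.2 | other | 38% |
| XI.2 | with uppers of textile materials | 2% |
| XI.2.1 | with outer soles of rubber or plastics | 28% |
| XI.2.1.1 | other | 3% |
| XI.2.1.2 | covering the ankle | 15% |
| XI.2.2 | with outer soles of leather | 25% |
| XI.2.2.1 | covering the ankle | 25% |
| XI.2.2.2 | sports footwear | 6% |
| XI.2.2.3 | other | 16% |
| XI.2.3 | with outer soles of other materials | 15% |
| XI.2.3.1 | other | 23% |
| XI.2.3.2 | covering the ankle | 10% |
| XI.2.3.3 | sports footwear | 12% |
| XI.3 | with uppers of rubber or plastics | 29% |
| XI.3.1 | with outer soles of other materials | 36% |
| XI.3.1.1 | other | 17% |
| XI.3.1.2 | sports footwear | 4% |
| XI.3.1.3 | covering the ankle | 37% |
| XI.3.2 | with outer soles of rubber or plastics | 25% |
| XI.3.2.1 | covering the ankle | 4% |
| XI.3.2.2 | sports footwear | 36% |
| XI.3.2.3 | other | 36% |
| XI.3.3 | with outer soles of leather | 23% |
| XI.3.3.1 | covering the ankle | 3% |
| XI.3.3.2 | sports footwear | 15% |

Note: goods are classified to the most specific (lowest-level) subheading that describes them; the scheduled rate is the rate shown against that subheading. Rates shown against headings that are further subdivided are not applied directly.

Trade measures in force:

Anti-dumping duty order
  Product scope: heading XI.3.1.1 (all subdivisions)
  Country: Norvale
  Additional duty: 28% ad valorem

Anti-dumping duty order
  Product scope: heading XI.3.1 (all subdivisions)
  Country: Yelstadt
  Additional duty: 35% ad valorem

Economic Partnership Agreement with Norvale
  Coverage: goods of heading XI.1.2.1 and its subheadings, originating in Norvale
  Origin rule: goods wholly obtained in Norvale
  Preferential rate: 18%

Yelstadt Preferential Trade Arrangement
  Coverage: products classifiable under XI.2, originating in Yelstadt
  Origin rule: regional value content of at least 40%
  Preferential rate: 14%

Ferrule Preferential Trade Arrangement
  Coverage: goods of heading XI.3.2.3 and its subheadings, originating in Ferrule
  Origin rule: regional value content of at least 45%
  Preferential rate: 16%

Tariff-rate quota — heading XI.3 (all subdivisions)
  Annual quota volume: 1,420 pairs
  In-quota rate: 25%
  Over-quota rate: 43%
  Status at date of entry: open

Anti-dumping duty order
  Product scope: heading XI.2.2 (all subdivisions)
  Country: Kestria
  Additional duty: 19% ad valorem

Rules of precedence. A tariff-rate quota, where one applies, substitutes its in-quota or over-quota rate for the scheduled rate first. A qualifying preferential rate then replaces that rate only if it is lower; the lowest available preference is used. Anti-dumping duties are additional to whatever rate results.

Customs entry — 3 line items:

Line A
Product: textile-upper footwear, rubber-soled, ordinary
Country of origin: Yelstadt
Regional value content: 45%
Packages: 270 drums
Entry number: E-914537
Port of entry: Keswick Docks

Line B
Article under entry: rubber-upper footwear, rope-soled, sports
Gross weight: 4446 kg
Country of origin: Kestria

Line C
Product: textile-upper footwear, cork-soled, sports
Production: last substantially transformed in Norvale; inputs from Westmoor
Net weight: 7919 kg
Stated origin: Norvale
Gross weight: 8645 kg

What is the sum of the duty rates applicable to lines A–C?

Line A: textile-upper → XI.2; rubber-soled → XI.2.1; ordinary → XI.2.1.1. Scheduled 3%. Yelstadt agreement on XI.2: RVC ≥ 40% → 14% available; preference 14% not lower than 3% → no reduction. → 3%.
Line B: rubber-upper → XI.3; rope-soled → XI.3.1; sports → XI.3.1.2. Scheduled 4%. quota on XI.3 open → in-quota 25%. → 25%.
Line C: textile-upper → XI.2; cork-soled → XI.2.3; sports → XI.2.3.3. Scheduled 12%. Norvale agreement on XI.1.2.1: XI.2.3.3 not covered. → 12%.
Sum: 3% + 25% + 12% = 40%.

40%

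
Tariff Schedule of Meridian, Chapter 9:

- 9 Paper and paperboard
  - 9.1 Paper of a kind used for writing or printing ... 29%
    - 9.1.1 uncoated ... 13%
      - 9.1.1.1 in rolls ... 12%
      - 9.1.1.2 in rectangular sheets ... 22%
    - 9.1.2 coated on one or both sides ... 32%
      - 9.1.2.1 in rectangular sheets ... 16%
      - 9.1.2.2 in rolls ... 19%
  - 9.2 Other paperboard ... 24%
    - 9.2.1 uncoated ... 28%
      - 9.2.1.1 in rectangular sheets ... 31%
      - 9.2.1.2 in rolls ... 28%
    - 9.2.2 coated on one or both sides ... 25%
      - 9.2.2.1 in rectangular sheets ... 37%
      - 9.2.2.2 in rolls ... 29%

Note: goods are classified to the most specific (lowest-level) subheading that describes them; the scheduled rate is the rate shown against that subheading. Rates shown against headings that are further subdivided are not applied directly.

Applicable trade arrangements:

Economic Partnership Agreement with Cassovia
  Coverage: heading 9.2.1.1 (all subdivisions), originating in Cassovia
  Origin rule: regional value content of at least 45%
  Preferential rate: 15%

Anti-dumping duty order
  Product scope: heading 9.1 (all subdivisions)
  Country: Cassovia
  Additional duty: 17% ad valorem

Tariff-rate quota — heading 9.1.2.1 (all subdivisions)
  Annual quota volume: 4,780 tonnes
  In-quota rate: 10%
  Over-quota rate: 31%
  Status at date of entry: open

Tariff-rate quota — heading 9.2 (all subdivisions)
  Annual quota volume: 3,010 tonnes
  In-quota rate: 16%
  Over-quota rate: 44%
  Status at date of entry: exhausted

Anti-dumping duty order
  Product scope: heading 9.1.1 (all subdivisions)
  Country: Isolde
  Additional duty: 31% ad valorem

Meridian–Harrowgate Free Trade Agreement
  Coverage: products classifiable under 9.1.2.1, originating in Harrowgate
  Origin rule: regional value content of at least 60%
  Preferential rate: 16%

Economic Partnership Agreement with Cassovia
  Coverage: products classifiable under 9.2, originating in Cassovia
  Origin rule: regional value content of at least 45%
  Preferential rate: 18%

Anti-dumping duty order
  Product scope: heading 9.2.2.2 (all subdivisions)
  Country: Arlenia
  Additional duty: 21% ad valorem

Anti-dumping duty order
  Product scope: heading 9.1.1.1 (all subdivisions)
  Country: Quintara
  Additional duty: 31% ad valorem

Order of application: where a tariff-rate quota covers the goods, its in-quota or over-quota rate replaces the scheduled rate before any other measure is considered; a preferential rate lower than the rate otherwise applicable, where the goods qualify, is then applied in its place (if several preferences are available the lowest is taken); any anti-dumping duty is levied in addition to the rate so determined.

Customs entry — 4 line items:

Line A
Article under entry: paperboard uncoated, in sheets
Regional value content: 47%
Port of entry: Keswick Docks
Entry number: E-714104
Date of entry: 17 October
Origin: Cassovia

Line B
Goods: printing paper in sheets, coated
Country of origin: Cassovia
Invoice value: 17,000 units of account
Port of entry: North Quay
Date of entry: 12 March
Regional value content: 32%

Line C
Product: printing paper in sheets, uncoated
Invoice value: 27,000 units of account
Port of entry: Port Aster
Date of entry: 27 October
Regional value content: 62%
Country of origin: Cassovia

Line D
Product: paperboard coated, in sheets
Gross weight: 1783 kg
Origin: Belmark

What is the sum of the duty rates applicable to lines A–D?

Line A: paperboard → 9.2; uncoated → 9.2.1; in sheets → 9.2.1.1. Scheduled 31%. quota on 9.2 exhausted → over-quota 44%; Cassovia agreement on 9.2.1.1: RVC ≥ 45% → 15% available; Cassovia agreement on 9.2: RVC ≥ 45% → 18% available; preferential 15%. → 15%.
Line B: printing paper → 9.1; coated → 9.1.2; in sheets → 9.1.2.1. Scheduled 16%. quota on 9.1.2.1 open → in-quota 10%; Cassovia agreement on 9.2.1.1: 9.1.2.1 not covered; Cassovia agreement on 9.2: 9.1.2.1 not covered; anti-dumping (Cassovia, 9.1): +17%; total 10% + 17% = 27%. → 27%.
Line C: printing paper → 9.1; uncoated → 9.1.1; in sheets → 9.1.1.2. Scheduled 22%. Cassovia agreement on 9.2.1.1: 9.1.1.2 not covered; Cassovia agreement on 9.2: 9.1.1.2 not covered; anti-dumping (Cassovia, 9.1): +17%; total 22% + 17% = 39%. → 39%.
Line D: paperboard → 9.2; coated → 9.2.2; in sheets → 9.2.2.1. Scheduled 37%. quota on 9.2 exhausted → over-quota 44%. → 44%.
Sum: 15% + 27% + 39% + 44% = 125%.

125%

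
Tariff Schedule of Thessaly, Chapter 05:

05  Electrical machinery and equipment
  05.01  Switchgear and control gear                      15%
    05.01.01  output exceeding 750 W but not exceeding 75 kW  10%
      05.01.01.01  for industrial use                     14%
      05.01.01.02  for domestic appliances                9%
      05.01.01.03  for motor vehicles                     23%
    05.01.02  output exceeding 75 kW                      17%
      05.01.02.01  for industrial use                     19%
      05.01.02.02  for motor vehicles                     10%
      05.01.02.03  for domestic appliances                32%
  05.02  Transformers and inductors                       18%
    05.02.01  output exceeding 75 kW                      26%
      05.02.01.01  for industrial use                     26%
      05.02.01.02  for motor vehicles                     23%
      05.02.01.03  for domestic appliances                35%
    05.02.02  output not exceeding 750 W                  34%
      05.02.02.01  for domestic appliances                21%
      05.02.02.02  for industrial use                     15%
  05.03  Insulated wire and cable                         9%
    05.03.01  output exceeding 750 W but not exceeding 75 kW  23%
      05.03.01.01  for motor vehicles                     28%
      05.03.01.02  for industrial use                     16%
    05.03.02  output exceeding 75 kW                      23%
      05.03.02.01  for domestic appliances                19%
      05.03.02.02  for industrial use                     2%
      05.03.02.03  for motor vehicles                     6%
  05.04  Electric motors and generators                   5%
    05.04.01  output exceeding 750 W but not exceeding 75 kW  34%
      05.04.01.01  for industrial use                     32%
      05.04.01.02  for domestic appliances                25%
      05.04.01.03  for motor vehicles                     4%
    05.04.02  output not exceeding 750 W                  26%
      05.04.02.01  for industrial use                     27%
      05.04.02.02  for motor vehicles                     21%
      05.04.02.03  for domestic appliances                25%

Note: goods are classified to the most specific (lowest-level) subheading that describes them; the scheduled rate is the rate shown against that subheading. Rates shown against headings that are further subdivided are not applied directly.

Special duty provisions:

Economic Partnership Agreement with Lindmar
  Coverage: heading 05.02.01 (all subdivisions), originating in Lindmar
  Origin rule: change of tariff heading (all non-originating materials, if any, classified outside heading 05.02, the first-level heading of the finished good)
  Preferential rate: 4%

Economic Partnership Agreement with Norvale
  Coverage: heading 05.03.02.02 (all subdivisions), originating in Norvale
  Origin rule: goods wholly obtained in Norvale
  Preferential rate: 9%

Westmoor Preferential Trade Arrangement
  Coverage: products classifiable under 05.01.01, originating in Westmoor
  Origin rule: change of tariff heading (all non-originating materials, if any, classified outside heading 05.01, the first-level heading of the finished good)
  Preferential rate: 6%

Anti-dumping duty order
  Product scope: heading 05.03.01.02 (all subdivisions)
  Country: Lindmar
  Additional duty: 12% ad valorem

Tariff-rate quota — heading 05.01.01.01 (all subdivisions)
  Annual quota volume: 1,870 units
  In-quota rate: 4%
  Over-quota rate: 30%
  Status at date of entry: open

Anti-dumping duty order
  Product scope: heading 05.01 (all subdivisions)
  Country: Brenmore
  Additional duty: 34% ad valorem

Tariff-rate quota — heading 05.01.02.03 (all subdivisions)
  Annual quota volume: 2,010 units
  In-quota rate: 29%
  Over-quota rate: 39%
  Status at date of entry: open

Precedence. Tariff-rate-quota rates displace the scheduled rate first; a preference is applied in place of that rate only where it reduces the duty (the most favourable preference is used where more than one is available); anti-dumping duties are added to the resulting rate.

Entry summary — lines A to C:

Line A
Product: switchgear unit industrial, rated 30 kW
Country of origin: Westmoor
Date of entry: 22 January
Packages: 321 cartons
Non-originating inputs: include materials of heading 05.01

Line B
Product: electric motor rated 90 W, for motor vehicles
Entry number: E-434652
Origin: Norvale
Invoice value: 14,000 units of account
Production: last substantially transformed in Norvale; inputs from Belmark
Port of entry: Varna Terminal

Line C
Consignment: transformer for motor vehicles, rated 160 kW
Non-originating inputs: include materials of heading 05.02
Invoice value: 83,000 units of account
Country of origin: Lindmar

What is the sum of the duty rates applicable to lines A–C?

48%

Line A: switchgear unit → 05.01; rated 30 kW → 05.01.01; industrial → 05.01.01.01. Scheduled 14%. quota on 05.01.01.01 open → in-quota 4%; Westmoor agreement on 05.01.01: CTH not met. → 4%.
Line B: electric motor → 05.04; rated 90 W → 05.04.02; for motor vehicles → 05.04.02.02. Scheduled 21%. Norvale agreement on 05.03.02.02: 05.04.02.02 not covered. → 21%.
Line C: transformer → 05.02; rated 160 kW → 05.02.01; for motor vehicles → 05.02.01.02. Scheduled 23%. Lindmar agreement on 05.02.01: CTH not met. → 23%.
Sum: 4% + 21% + 23% = 48%.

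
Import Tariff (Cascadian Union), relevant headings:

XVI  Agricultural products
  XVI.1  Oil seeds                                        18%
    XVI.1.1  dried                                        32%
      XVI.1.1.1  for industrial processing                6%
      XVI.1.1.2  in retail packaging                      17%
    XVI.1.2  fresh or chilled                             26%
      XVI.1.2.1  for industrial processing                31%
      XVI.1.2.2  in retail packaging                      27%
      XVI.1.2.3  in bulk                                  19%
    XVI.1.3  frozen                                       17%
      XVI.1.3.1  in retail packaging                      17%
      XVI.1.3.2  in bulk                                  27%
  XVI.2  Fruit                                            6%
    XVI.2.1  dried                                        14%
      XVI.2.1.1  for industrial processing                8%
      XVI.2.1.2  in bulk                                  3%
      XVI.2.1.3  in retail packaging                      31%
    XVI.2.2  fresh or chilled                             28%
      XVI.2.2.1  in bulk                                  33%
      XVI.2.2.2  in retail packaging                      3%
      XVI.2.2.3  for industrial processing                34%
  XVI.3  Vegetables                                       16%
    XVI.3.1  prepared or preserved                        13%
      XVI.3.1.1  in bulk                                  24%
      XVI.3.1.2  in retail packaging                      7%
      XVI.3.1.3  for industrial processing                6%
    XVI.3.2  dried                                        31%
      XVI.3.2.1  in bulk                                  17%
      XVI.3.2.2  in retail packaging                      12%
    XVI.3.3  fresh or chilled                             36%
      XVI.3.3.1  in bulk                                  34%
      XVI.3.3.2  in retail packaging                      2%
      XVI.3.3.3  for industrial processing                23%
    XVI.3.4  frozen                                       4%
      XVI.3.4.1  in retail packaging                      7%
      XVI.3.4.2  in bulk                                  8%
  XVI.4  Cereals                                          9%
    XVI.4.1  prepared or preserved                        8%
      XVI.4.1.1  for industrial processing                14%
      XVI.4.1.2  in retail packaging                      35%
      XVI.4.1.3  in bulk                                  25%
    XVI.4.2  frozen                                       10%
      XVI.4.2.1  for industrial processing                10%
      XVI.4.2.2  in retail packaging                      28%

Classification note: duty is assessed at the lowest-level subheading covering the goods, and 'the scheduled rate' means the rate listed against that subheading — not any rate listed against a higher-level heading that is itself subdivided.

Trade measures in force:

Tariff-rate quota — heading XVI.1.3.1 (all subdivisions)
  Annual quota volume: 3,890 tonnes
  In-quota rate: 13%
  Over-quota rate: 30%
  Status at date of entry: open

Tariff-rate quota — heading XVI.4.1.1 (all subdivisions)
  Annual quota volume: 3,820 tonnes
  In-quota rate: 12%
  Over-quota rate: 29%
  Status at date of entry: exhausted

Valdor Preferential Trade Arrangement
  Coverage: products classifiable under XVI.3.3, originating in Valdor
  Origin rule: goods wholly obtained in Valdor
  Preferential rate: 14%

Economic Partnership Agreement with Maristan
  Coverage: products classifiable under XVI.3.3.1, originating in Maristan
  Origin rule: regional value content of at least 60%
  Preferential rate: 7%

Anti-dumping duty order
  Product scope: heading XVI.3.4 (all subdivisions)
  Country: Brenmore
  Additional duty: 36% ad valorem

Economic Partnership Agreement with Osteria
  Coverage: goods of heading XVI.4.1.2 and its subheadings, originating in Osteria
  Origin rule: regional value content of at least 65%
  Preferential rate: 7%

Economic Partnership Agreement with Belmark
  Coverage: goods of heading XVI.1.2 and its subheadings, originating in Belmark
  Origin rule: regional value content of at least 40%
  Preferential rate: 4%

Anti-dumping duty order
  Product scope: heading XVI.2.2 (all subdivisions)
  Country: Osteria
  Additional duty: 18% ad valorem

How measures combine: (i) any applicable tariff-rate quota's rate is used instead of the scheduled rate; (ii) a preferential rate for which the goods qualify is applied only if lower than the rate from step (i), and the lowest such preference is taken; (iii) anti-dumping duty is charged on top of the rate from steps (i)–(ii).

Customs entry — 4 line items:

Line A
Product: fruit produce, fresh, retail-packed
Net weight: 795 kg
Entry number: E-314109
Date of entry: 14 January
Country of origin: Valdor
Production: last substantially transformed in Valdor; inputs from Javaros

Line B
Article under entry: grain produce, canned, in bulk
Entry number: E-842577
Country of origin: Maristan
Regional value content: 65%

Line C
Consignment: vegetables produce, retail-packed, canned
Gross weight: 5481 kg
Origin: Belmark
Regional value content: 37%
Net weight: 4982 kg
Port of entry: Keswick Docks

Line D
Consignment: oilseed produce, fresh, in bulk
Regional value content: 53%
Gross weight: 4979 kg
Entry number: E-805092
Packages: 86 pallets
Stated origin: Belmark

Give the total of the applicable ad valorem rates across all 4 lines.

39%

Line A: fruit → XVI.2; fresh → XVI.2.2; retail-packed → XVI.2.2.2. Scheduled 3%. Valdor agreement on XVI.3.3: XVI.2.2.2 not covered. → 3%.
Line B: grain → XVI.4; canned → XVI.4.1; in bulk → XVI.4.1.3. Scheduled 25%. Maristan agreement on XVI.3.3.1: XVI.4.1.3 not covered. → 25%.
Line C: vegetables → XVI.3; canned → XVI.3.1; retail-packed → XVI.3.1.2. Scheduled 7%. Belmark agreement on XVI.1.2: XVI.3.1.2 not covered. → 7%.
Line D: oilseed → XVI.1; fresh → XVI.1.2; in bulk → XVI.1.2.3. Scheduled 19%. Belmark agreement on XVI.1.2: RVC ≥ 40% → 4% available; preferential 4%. → 4%.
Sum: 3% + 25% + 7% + 4% = 39%.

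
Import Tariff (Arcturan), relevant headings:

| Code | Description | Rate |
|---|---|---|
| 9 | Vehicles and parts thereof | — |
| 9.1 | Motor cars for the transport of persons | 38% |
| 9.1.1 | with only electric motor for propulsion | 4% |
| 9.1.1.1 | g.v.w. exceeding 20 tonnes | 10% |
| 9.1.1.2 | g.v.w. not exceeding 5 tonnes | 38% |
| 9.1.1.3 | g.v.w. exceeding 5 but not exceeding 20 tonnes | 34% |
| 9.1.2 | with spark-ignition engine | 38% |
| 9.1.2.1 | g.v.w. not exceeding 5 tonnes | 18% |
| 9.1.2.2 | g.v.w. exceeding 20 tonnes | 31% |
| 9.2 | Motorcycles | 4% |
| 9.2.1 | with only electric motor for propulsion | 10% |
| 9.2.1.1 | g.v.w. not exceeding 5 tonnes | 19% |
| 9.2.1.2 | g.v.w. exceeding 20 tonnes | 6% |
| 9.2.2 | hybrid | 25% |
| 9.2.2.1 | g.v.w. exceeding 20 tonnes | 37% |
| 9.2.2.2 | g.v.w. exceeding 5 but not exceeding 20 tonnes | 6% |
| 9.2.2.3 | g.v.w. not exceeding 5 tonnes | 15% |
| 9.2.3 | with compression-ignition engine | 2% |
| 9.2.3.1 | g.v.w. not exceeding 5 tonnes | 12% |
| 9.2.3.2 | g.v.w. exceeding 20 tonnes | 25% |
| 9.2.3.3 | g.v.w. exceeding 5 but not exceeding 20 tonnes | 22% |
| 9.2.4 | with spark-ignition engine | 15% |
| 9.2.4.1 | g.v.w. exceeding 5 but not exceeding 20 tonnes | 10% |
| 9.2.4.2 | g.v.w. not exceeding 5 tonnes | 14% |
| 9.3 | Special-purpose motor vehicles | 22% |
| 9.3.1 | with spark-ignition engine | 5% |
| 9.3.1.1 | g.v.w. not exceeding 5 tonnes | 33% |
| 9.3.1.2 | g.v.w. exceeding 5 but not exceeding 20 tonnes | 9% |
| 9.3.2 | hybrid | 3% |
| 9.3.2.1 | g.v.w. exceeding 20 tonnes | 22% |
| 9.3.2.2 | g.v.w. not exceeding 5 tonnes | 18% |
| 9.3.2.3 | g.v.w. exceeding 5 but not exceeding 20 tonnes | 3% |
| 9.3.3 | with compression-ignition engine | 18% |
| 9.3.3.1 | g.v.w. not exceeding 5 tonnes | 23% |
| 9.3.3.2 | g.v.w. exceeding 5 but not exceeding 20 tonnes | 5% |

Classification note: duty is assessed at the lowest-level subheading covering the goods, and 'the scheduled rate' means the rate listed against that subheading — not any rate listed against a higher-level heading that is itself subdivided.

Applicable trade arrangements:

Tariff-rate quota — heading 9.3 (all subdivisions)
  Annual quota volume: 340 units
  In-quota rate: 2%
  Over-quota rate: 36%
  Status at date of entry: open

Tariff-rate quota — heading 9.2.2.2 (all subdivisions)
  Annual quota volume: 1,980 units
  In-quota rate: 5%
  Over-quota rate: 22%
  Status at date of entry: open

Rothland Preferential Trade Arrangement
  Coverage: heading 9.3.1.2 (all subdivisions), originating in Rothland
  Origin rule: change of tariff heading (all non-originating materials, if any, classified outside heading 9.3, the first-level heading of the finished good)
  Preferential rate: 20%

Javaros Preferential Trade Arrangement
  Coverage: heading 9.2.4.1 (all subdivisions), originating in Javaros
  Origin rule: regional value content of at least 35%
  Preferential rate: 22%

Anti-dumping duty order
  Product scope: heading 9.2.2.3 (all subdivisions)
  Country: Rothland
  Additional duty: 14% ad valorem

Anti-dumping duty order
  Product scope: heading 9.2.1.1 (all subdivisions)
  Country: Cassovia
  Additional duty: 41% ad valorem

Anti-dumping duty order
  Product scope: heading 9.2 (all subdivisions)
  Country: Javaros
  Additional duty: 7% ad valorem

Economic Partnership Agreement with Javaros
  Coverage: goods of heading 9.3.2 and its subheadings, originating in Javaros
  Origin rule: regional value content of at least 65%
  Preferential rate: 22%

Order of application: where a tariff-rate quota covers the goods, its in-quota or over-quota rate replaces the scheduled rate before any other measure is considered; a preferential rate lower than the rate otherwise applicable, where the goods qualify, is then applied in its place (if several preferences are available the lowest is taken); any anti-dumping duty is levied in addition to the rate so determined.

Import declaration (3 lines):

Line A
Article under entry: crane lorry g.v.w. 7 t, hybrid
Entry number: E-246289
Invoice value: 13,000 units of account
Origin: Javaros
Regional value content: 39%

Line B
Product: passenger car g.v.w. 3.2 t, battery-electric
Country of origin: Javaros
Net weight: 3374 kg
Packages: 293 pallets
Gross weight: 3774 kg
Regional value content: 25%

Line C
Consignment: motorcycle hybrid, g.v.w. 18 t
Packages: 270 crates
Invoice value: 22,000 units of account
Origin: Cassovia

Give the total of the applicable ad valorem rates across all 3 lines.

45%

Line A: crane lorry → 9.3; hybrid → 9.3.2; g.v.w. 7 t → 9.3.2.3. Scheduled 3%. quota on 9.3 open → in-quota 2%; Javaros agreement on 9.2.4.1: 9.3.2.3 not covered; Javaros agreement on 9.3.2: RVC < 65%. → 2%.
Line B: passenger car → 9.1; battery-electric → 9.1.1; g.v.w. 3.2 t → 9.1.1.2. Scheduled 38%. Javaros agreement on 9.2.4.1: 9.1.1.2 not covered; Javaros agreement on 9.3.2: 9.1.1.2 not covered. → 38%.
Line C: motorcycle → 9.2; hybrid → 9.2.2; g.v.w. 18 t → 9.2.2.2. Scheduled 6%. quota on 9.2.2.2 open → in-quota 5%. → 5%.
Sum: 2% + 38% + 5% = 45%.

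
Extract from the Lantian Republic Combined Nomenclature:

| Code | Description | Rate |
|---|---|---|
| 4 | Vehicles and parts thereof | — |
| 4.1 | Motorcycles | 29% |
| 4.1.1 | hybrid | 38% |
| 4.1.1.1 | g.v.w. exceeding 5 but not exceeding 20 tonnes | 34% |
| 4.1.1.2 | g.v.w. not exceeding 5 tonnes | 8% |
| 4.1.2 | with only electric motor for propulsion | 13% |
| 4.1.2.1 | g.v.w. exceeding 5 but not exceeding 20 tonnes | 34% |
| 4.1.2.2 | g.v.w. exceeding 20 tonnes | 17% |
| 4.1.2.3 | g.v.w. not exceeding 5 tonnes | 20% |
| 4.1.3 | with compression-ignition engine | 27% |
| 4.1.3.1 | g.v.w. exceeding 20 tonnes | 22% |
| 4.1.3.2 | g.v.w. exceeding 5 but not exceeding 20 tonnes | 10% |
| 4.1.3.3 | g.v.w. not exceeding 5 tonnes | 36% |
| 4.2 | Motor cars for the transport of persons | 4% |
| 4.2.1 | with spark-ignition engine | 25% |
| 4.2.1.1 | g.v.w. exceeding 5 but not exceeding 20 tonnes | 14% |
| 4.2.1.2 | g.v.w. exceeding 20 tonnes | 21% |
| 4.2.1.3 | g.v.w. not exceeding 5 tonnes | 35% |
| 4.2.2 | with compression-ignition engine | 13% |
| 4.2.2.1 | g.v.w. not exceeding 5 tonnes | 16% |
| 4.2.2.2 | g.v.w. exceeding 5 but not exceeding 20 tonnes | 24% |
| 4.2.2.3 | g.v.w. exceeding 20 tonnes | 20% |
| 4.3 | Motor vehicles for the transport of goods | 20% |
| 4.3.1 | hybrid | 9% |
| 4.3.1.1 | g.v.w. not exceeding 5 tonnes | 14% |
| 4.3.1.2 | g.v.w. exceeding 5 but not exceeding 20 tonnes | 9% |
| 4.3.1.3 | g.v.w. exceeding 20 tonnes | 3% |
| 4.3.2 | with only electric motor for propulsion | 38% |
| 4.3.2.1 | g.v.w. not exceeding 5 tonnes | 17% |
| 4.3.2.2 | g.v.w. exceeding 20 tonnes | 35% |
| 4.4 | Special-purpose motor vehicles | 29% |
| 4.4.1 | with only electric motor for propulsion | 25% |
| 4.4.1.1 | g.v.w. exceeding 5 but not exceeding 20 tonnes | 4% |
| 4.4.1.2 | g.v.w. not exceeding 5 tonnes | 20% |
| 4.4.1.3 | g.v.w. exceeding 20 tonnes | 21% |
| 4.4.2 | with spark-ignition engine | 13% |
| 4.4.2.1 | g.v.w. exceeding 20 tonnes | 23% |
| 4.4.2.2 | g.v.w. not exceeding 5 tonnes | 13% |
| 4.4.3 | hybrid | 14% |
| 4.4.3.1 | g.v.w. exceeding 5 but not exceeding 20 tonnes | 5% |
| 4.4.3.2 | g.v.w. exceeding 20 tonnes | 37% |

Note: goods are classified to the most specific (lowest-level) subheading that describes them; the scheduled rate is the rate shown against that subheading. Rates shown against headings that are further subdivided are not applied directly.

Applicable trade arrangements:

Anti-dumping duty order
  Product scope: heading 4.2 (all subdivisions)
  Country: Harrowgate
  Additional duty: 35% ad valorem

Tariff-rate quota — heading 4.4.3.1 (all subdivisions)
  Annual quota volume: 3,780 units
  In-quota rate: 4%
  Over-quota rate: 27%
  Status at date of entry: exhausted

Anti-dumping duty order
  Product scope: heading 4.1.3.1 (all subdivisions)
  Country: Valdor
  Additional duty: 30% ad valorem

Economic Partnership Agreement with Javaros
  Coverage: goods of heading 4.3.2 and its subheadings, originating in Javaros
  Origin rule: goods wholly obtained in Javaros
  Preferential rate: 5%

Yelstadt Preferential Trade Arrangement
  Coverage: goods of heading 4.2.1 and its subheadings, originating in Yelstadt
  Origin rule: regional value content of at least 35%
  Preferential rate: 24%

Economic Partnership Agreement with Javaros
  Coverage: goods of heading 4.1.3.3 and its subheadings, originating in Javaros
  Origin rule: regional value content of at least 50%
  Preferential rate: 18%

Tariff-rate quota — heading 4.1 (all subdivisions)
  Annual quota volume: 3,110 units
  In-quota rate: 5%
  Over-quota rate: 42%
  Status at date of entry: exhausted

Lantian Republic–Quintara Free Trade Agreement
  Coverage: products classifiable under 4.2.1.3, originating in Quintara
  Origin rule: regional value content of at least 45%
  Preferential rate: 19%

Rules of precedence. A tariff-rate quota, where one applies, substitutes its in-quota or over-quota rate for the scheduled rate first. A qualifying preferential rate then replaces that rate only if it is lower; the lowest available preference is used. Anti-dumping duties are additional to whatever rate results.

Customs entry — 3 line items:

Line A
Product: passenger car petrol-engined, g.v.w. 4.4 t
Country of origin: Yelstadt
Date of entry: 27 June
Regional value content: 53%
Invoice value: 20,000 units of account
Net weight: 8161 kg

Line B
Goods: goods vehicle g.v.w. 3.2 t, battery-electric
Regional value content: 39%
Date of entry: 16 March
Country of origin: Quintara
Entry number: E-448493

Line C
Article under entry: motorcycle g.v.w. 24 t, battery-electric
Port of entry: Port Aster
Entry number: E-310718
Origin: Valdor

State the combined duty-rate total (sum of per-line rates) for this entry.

Line A: passenger car → 4.2; petrol-engined → 4.2.1; g.v.w. 4.4 t → 4.2.1.3. Scheduled 35%. Yelstadt agreement on 4.2.1: RVC ≥ 35% → 24% available; preferential 24%. → 24%.
Line B: goods vehicle → 4.3; battery-electric → 4.3.2; g.v.w. 3.2 t → 4.3.2.1. Scheduled 17%. Quintara agreement on 4.2.1.3: 4.3.2.1 not covered. → 17%.
Line C: motorcycle → 4.1; battery-electric → 4.1.2; g.v.w. 24 t → 4.1.2.2. Scheduled 17%. quota on 4.1 exhausted → over-quota 42%. → 42%.
Sum: 24% + 17% + 42% = 83%.

83%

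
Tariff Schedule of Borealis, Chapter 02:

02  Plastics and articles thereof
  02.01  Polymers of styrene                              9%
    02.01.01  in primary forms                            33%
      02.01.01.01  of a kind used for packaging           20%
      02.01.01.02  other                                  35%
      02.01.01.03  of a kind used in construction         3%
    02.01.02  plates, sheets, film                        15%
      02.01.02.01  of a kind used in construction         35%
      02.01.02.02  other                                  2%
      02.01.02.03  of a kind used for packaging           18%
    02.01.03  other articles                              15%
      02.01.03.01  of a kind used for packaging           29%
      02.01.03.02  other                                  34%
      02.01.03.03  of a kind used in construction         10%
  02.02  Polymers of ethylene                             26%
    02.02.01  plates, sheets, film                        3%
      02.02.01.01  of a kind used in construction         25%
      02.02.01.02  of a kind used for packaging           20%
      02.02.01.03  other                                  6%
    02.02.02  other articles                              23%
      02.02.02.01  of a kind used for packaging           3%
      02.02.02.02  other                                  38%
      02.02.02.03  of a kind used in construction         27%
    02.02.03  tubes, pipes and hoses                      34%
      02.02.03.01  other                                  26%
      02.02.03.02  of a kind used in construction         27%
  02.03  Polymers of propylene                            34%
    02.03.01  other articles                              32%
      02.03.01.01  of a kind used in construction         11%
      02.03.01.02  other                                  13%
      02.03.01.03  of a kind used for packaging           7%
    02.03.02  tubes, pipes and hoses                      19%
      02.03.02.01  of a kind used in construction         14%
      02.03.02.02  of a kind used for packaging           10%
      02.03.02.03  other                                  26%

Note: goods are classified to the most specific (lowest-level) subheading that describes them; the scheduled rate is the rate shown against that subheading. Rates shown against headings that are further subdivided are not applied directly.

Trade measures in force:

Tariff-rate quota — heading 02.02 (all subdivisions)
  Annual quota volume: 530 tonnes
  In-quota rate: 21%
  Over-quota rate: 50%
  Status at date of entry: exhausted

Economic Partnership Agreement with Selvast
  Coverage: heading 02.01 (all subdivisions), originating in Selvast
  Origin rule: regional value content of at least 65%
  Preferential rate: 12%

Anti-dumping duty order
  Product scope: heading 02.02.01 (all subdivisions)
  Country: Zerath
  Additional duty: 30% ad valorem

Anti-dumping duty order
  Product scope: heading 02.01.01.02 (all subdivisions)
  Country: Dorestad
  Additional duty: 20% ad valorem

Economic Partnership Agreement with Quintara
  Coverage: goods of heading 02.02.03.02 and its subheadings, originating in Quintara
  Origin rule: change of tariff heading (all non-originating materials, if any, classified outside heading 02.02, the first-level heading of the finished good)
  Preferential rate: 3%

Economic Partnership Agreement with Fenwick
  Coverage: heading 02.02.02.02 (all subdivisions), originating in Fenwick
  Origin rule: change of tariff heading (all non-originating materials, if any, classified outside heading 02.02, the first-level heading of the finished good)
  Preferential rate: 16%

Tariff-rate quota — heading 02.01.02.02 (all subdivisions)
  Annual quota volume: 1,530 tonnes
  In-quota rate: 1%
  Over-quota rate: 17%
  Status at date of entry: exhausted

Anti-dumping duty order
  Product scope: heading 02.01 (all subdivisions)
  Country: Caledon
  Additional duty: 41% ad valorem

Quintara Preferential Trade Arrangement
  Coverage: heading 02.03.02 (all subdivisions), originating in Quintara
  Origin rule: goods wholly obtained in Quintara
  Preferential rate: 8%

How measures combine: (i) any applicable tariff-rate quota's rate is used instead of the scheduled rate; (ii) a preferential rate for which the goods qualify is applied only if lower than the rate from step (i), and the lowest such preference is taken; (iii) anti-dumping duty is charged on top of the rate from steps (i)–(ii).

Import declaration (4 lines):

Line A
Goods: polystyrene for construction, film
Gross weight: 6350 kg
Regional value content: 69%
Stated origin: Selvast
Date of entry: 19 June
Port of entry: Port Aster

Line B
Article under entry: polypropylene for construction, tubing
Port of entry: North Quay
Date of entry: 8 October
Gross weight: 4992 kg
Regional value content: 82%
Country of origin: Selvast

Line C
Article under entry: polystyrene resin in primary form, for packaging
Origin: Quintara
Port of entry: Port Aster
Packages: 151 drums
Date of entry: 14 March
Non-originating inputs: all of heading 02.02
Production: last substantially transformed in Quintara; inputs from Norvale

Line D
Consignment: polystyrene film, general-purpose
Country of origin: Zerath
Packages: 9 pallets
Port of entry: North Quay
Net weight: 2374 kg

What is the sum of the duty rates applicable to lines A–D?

Line A: polystyrene → 02.01; film → 02.01.02; for construction → 02.01.02.01. Scheduled 35%. Selvast agreement on 02.01: RVC ≥ 65% → 12% available; preferential 12%. → 12%.
Line B: polypropylene → 02.03; tubing → 02.03.02; for construction → 02.03.02.01. Scheduled 14%. Selvast agreement on 02.01: 02.03.02.01 not covered. → 14%.
Line C: polystyrene → 02.01; resin in primary form → 02.01.01; for packaging → 02.01.01.01. Scheduled 20%. Quintara agreement on 02.02.03.02: 02.01.01.01 not covered; Quintara agreement on 02.03.02: 02.01.01.01 not covered. → 20%.
Line D: polystyrene → 02.01; film → 02.01.02; general-purpose → 02.01.02.02. Scheduled 2%. quota on 02.01.02.02 exhausted → over-quota 17%. → 17%.
Sum: 12% + 14% + 20% + 17% = 63%.

63%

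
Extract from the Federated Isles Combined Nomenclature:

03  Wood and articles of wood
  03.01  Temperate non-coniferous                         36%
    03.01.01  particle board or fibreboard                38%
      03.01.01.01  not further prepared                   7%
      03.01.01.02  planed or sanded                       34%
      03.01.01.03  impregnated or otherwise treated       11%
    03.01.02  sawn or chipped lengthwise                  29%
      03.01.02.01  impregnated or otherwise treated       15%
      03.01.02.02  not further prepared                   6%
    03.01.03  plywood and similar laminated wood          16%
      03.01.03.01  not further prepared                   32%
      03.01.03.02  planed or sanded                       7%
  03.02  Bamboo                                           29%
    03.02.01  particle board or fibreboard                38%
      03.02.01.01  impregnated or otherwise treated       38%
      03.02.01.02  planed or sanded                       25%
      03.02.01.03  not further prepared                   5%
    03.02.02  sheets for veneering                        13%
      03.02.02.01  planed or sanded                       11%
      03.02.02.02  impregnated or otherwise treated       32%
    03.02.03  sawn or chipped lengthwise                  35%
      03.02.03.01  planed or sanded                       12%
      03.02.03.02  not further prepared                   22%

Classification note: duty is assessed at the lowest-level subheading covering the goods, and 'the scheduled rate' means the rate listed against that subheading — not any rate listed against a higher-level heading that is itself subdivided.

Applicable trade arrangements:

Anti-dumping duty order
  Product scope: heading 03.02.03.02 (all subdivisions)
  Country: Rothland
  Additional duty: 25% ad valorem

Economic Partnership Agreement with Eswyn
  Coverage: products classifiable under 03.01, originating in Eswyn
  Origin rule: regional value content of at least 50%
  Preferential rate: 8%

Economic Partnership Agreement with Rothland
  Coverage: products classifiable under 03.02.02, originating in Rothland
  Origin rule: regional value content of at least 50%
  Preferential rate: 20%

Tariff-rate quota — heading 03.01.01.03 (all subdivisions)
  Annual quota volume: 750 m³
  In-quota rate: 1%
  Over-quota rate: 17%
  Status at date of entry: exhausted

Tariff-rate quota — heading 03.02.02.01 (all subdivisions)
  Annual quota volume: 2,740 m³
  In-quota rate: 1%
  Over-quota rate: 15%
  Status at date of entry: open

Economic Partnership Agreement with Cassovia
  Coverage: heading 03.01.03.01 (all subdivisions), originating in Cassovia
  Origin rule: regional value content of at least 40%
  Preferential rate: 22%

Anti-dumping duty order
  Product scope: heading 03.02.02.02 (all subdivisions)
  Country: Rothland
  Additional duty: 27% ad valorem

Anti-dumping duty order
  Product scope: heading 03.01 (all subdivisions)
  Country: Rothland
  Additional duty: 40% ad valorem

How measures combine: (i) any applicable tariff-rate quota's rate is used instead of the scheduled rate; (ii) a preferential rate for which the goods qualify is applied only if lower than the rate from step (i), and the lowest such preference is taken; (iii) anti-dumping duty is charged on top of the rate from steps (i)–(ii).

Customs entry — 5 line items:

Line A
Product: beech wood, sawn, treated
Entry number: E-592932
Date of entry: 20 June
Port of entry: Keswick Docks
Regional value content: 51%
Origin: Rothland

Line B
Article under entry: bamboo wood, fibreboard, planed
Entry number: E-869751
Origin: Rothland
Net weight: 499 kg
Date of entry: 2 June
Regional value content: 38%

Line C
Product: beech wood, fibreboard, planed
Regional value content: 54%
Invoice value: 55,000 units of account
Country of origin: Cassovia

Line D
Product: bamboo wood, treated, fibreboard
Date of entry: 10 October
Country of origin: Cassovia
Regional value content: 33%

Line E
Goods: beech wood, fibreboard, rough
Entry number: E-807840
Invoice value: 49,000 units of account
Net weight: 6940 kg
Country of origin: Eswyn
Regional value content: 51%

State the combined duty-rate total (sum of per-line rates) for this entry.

159%

Line A: beech → 03.01; sawn → 03.01.02; treated → 03.01.02.01. Scheduled 15%. Rothland agreement on 03.02.02: 03.01.02.01 not covered; anti-dumping (Rothland, 03.01): +40%; total 15% + 40% = 55%. → 55%.
Line B: bamboo → 03.02; fibreboard → 03.02.01; planed → 03.02.01.02. Scheduled 25%. Rothland agreement on 03.02.02: 03.02.01.02 not covered. → 25%.
Line C: beech → 03.01; fibreboard → 03.01.01; planed → 03.01.01.02. Scheduled 34%. Cassovia agreement on 03.01.03.01: 03.01.01.02 not covered. → 34%.
Line D: bamboo → 03.02; fibreboard → 03.02.01; treated → 03.02.01.01. Scheduled 38%. Cassovia agreement on 03.01.03.01: 03.02.01.01 not covered. → 38%.
Line E: beech → 03.01; fibreboard → 03.01.01; rough → 03.01.01.01. Scheduled 7%. Eswyn agreement on 03.01: RVC ≥ 50% → 8% available; preference 8% not lower than 7% → no reduction. → 7%.
Sum: 55% + 25% + 34% + 38% + 7% = 159%.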